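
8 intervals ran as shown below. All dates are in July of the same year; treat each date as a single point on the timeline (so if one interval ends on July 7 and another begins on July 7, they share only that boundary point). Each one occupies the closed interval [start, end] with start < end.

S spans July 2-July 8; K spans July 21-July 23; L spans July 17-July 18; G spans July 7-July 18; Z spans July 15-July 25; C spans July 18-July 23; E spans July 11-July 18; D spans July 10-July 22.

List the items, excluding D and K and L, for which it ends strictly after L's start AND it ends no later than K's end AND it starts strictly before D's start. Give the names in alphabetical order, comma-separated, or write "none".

G

Conditions: its end is strictly after L's start (X.end > July 17) AND its end is no later than K's end (X.end <= July 23) AND its start is strictly before D's start (X.start < July 10).
C: end July 23 > July 17? ✓; end July 23 <= July 23? ✓; start July 18 < July 10? ✗ → no.
E: end July 18 > July 17? ✓; end July 18 <= July 23? ✓; start July 11 < July 10? ✗ → no.
G: end July 18 > July 17? ✓; end July 18 <= July 23? ✓; start July 7 < July 10? ✓ → yes.
S: end July 8 > July 17? ✗; end July 8 <= July 23? ✓; start July 2 < July 10? ✓ → no.
Z: end July 25 > July 17? ✓; end July 25 <= July 23? ✗; start July 15 < July 10? ✗ → no.
Result: G.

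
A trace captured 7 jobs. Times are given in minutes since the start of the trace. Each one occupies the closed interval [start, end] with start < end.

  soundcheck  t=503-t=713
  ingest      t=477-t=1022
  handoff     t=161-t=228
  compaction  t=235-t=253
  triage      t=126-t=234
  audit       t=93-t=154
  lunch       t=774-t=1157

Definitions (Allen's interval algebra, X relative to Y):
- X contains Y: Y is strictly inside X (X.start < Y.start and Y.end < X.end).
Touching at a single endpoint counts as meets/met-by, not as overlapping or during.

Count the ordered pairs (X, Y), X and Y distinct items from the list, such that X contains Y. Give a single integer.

Checking all 42 ordered pairs for relation 'contains'; matching pairs in alphabetical order:
(ingest, soundcheck): ingest contains soundcheck ✓
(triage, handoff): triage contains handoff ✓
Count: 2.

2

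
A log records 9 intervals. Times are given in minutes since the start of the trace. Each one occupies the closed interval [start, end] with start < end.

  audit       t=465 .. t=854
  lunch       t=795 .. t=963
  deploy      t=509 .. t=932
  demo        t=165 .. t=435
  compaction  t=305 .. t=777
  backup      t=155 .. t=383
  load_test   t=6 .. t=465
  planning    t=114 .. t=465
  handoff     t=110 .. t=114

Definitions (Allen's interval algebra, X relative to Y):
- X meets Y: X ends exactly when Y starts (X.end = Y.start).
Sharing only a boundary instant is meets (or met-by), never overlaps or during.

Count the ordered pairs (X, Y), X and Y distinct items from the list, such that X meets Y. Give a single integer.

Checking all 72 ordered pairs for relation 'meets'; matching pairs in alphabetical order:
(handoff, planning): handoff meets planning ✓
(load_test, audit): load_test meets audit ✓
(planning, audit): planning meets audit ✓
Count: 3.

3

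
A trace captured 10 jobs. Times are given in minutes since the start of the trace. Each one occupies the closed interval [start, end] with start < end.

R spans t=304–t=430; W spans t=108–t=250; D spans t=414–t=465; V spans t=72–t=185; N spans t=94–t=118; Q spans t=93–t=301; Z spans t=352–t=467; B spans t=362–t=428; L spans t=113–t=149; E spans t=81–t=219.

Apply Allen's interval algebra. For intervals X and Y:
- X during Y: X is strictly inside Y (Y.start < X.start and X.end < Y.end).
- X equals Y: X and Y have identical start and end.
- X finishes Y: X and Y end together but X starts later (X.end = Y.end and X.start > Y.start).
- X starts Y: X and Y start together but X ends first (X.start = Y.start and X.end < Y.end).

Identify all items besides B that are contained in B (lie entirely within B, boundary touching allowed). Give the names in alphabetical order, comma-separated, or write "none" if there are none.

Target B = [t=362, t=428].
D [t=414, t=465] → overlapped-by → no.
E [t=81, t=219] → before → no.
L [t=113, t=149] → before → no.
N [t=94, t=118] → before → no.
Q [t=93, t=301] → before → no.
R [t=304, t=430] → contains → no.
V [t=72, t=185] → before → no.
W [t=108, t=250] → before → no.
Z [t=352, t=467] → contains → no.
Result: none.

none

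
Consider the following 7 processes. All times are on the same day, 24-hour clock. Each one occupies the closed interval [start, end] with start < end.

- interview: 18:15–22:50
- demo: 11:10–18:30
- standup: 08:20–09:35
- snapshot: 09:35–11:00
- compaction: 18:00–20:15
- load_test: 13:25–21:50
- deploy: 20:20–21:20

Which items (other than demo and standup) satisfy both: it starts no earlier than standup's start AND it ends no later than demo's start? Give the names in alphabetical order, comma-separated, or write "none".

snapshot

Conditions: its start is no earlier than standup's start (X.start >= 08:20) AND its end is no later than demo's start (X.end <= 11:10).
compaction: start 18:00 >= 08:20? ✓; end 20:15 <= 11:10? ✗ → no.
deploy: start 20:20 >= 08:20? ✓; end 21:20 <= 11:10? ✗ → no.
interview: start 18:15 >= 08:20? ✓; end 22:50 <= 11:10? ✗ → no.
load_test: start 13:25 >= 08:20? ✓; end 21:50 <= 11:10? ✗ → no.
snapshot: start 09:35 >= 08:20? ✓; end 11:00 <= 11:10? ✓ → yes.
Result: snapshot.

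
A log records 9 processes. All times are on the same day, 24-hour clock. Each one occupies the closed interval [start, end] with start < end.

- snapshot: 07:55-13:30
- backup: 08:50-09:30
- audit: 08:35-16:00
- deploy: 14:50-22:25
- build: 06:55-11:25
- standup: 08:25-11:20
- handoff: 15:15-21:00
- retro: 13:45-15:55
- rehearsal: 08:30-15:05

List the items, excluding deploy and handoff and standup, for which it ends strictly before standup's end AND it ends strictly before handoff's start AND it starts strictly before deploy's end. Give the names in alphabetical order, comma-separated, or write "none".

backup

Conditions: its end is strictly before standup's end (X.end < 11:20) AND its end is strictly before handoff's start (X.end < 15:15) AND its start is strictly before deploy's end (X.start < 22:25).
audit: end 16:00 < 11:20? ✗; end 16:00 < 15:15? ✗; start 08:35 < 22:25? ✓ → no.
backup: end 09:30 < 11:20? ✓; end 09:30 < 15:15? ✓; start 08:50 < 22:25? ✓ → yes.
build: end 11:25 < 11:20? ✗; end 11:25 < 15:15? ✓; start 06:55 < 22:25? ✓ → no.
rehearsal: end 15:05 < 11:20? ✗; end 15:05 < 15:15? ✓; start 08:30 < 22:25? ✓ → no.
retro: end 15:55 < 11:20? ✗; end 15:55 < 15:15? ✗; start 13:45 < 22:25? ✓ → no.
snapshot: end 13:30 < 11:20? ✗; end 13:30 < 15:15? ✓; start 07:55 < 22:25? ✓ → no.
Result: backup.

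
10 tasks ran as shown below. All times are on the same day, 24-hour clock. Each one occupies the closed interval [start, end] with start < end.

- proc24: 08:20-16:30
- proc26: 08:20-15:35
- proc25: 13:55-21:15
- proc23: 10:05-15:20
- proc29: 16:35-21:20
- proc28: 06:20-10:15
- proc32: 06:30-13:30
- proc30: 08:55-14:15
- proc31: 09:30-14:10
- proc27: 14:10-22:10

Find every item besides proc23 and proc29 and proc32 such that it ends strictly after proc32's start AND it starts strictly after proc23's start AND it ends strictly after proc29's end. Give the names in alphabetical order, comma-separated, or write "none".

Conditions: its end is strictly after proc32's start (X.end > 06:30) AND its start is strictly after proc23's start (X.start > 10:05) AND its end is strictly after proc29's end (X.end > 21:20).
proc24: end 16:30 > 06:30? ✓; start 08:20 > 10:05? ✗; end 16:30 > 21:20? ✗ → no.
proc25: end 21:15 > 06:30? ✓; start 13:55 > 10:05? ✓; end 21:15 > 21:20? ✗ → no.
proc26: end 15:35 > 06:30? ✓; start 08:20 > 10:05? ✗; end 15:35 > 21:20? ✗ → no.
proc27: end 22:10 > 06:30? ✓; start 14:10 > 10:05? ✓; end 22:10 > 21:20? ✓ → yes.
proc28: end 10:15 > 06:30? ✓; start 06:20 > 10:05? ✗; end 10:15 > 21:20? ✗ → no.
proc30: end 14:15 > 06:30? ✓; start 08:55 > 10:05? ✗; end 14:15 > 21:20? ✗ → no.
proc31: end 14:10 > 06:30? ✓; start 09:30 > 10:05? ✗; end 14:10 > 21:20? ✗ → no.
Result: proc27.

proc27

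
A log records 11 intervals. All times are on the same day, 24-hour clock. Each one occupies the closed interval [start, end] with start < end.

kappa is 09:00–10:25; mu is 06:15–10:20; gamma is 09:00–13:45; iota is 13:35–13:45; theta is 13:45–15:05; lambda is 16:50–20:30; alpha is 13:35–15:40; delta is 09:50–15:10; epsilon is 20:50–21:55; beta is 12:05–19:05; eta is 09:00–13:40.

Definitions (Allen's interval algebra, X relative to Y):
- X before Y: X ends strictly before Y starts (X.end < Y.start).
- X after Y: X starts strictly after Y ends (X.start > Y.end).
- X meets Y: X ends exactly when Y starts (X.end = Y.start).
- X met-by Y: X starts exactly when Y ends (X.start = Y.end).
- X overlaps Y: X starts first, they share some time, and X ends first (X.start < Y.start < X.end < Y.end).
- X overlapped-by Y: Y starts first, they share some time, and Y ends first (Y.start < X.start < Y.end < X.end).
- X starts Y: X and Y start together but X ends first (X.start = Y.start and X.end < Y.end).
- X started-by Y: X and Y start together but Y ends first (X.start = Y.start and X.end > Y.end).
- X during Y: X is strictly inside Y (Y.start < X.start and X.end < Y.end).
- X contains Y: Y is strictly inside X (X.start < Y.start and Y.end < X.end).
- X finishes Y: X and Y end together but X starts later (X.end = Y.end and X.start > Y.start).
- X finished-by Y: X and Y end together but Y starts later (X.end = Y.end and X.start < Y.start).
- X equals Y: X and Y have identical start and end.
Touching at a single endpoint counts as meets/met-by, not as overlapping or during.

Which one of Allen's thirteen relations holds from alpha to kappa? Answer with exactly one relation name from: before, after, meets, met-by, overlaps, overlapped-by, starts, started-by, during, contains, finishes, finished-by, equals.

after

alpha = [13:35, 15:40]; kappa = [09:00, 10:25].
Compare endpoints: alpha.start > kappa.start, alpha.start > kappa.end, alpha.end > kappa.start, alpha.end > kappa.end.
That pattern is 'after'.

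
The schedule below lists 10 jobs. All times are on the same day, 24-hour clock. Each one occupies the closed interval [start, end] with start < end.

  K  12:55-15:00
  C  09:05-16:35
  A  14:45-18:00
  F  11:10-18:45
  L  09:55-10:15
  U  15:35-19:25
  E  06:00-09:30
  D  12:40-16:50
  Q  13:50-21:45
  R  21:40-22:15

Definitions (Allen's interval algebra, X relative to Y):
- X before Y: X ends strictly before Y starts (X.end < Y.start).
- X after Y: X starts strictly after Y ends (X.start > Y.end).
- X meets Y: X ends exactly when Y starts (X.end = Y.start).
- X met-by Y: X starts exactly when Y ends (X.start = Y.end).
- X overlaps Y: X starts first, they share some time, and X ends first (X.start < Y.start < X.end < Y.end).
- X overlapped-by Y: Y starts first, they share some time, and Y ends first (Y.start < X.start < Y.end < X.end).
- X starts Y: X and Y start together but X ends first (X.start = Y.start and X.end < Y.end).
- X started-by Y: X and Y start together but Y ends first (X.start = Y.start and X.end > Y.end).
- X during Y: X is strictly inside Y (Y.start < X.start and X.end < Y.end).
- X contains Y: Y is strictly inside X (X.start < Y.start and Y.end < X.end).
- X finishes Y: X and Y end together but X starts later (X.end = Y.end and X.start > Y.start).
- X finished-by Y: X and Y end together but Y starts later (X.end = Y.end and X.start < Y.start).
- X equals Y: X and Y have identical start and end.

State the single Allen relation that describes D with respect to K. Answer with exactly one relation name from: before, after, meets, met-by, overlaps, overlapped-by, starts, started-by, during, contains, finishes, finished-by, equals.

contains

D = [12:40, 16:50]; K = [12:55, 15:00].
Compare endpoints: D.start < K.start, D.start < K.end, D.end > K.start, D.end > K.end.
That pattern is 'contains'.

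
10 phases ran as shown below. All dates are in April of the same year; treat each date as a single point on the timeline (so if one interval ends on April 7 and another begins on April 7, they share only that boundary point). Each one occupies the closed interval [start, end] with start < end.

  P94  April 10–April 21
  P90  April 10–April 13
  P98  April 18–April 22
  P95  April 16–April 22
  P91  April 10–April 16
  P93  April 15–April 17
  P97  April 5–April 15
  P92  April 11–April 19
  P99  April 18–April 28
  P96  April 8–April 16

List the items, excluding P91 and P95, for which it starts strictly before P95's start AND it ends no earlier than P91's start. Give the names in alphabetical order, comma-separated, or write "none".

Conditions: its start is strictly before P95's start (X.start < April 16) AND its end is no earlier than P91's start (X.end >= April 10).
P90: start April 10 < April 16? ✓; end April 13 >= April 10? ✓ → yes.
P92: start April 11 < April 16? ✓; end April 19 >= April 10? ✓ → yes.
P93: start April 15 < April 16? ✓; end April 17 >= April 10? ✓ → yes.
P94: start April 10 < April 16? ✓; end April 21 >= April 10? ✓ → yes.
P96: start April 8 < April 16? ✓; end April 16 >= April 10? ✓ → yes.
P97: start April 5 < April 16? ✓; end April 15 >= April 10? ✓ → yes.
P98: start April 18 < April 16? ✗; end April 22 >= April 10? ✓ → no.
P99: start April 18 < April 16? ✗; end April 28 >= April 10? ✓ → no.
Result: P90, P92, P93, P94, P96, P97.

P90, P92, P93, P94, P96, P97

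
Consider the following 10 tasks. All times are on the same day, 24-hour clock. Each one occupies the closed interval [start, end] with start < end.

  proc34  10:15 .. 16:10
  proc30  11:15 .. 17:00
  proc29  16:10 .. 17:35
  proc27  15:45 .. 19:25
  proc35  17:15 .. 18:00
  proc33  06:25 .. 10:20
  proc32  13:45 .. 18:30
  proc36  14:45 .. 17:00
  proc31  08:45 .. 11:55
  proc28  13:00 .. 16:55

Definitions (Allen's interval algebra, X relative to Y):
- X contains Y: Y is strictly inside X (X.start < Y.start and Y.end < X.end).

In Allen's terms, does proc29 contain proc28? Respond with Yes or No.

No

proc29 = [16:10, 17:35], proc28 = [13:00, 16:55].
Actual relation of proc29 to proc28: overlapped-by.
Asked whether 'contains' holds → No.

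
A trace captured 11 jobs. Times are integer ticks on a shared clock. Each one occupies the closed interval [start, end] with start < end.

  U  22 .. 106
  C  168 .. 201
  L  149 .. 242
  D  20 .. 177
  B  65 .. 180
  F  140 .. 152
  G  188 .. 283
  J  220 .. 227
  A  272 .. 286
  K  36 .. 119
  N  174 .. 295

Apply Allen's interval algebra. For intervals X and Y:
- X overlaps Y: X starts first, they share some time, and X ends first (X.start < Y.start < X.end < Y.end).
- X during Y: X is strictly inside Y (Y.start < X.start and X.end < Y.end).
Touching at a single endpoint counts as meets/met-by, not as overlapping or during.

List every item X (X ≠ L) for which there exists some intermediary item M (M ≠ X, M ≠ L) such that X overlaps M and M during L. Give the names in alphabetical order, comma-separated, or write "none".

Target L = [149, 242].
Intermediaries M with M during L: C, J.
Via C — items with X overlaps C: B, D.
Via J — items with X overlaps J: none.
Union: B, D.

B, D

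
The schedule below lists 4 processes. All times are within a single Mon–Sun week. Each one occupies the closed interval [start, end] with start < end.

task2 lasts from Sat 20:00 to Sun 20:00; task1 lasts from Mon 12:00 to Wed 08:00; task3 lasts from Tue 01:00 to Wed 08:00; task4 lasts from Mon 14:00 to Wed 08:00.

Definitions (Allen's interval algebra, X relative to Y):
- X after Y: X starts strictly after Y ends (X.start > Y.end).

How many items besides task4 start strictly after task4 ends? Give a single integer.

1

Target task4 = [Mon 14:00, Wed 08:00].
task1 [Mon 12:00, Wed 08:00] → finished-by → no.
task2 [Sat 20:00, Sun 20:00] → after → counts.
task3 [Tue 01:00, Wed 08:00] → finishes → no.
Total: 1.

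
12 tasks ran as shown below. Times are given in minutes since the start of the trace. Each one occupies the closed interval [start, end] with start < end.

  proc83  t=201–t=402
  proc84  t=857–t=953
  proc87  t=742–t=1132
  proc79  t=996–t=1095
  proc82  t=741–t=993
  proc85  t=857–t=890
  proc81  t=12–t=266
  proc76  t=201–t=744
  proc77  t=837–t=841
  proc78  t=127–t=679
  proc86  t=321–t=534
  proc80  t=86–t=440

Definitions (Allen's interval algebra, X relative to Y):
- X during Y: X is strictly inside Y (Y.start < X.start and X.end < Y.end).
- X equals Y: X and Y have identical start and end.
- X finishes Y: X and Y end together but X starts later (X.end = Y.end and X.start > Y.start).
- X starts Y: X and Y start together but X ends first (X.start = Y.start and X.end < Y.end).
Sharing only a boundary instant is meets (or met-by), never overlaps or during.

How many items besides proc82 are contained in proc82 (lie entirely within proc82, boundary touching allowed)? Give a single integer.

Target proc82 = [t=741, t=993].
proc76 [t=201, t=744] → overlaps → no.
proc77 [t=837, t=841] → during → counts.
proc78 [t=127, t=679] → before → no.
proc79 [t=996, t=1095] → after → no.
proc80 [t=86, t=440] → before → no.
proc81 [t=12, t=266] → before → no.
proc83 [t=201, t=402] → before → no.
proc84 [t=857, t=953] → during → counts.
proc85 [t=857, t=890] → during → counts.
proc86 [t=321, t=534] → before → no.
proc87 [t=742, t=1132] → overlapped-by → no.
Total: 3.

3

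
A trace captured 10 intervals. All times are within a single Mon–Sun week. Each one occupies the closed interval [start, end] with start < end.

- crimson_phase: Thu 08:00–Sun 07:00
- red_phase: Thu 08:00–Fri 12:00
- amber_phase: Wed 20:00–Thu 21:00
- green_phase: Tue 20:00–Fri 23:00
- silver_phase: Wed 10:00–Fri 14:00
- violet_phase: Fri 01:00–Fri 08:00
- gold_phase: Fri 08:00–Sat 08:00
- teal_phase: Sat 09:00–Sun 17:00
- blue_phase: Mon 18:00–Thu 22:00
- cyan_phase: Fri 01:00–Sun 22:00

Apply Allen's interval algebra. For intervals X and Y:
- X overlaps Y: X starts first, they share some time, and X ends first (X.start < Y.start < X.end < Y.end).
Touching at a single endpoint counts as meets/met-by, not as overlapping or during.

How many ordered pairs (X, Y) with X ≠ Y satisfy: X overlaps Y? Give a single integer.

Checking all 90 ordered pairs for relation 'overlaps'; matching pairs in alphabetical order:
(amber_phase, crimson_phase): amber_phase overlaps crimson_phase ✓
(amber_phase, red_phase): amber_phase overlaps red_phase ✓
(blue_phase, crimson_phase): blue_phase overlaps crimson_phase ✓
(blue_phase, green_phase): blue_phase overlaps green_phase ✓
(blue_phase, red_phase): blue_phase overlaps red_phase ✓
(blue_phase, silver_phase): blue_phase overlaps silver_phase ✓
(crimson_phase, cyan_phase): crimson_phase overlaps cyan_phase ✓
(crimson_phase, teal_phase): crimson_phase overlaps teal_phase ✓
(green_phase, crimson_phase): green_phase overlaps crimson_phase ✓
(green_phase, cyan_phase): green_phase overlaps cyan_phase ✓
(green_phase, gold_phase): green_phase overlaps gold_phase ✓
(red_phase, cyan_phase): red_phase overlaps cyan_phase ✓
(red_phase, gold_phase): red_phase overlaps gold_phase ✓
(silver_phase, crimson_phase): silver_phase overlaps crimson_phase ✓
(silver_phase, cyan_phase): silver_phase overlaps cyan_phase ✓
(silver_phase, gold_phase): silver_phase overlaps gold_phase ✓
Count: 16.

16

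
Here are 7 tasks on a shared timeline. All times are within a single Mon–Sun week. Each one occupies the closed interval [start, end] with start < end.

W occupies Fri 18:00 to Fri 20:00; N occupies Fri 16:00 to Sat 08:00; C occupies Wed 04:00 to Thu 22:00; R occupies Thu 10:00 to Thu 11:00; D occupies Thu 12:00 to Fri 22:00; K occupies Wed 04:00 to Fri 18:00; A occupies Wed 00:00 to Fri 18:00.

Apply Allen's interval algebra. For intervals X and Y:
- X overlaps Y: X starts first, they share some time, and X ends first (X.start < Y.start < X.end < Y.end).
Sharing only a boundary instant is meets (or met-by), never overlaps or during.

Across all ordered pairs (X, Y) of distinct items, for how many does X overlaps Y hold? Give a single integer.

6

Checking all 42 ordered pairs for relation 'overlaps'; matching pairs in alphabetical order:
(A, D): A overlaps D ✓
(A, N): A overlaps N ✓
(C, D): C overlaps D ✓
(D, N): D overlaps N ✓
(K, D): K overlaps D ✓
(K, N): K overlaps N ✓
Count: 6.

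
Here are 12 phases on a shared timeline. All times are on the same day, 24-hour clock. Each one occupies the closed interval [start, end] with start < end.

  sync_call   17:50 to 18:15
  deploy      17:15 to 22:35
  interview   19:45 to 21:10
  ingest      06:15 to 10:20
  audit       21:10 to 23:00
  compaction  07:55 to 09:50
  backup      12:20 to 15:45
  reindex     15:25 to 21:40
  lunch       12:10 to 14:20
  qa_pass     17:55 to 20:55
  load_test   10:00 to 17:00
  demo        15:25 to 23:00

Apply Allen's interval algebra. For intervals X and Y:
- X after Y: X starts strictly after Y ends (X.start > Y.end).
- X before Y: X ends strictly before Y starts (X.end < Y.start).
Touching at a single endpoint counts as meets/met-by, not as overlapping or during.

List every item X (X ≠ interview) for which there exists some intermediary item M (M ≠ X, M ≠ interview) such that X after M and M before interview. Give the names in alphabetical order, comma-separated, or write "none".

Target interview = [19:45, 21:10].
Intermediaries M with M before interview: backup, compaction, ingest, load_test, lunch, sync_call.
Via backup — items with X after backup: audit, deploy, qa_pass, sync_call.
Via compaction — items with X after compaction: audit, backup, demo, deploy, load_test, lunch, qa_pass, reindex, sync_call.
Via ingest — items with X after ingest: audit, backup, demo, deploy, lunch, qa_pass, reindex, sync_call.
Via load_test — items with X after load_test: audit, deploy, qa_pass, sync_call.
Via lunch — items with X after lunch: audit, demo, deploy, qa_pass, reindex, sync_call.
Via sync_call — items with X after sync_call: audit.
Union: audit, backup, demo, deploy, load_test, lunch, qa_pass, reindex, sync_call.

audit, backup, demo, deploy, load_test, lunch, qa_pass, reindex, sync_call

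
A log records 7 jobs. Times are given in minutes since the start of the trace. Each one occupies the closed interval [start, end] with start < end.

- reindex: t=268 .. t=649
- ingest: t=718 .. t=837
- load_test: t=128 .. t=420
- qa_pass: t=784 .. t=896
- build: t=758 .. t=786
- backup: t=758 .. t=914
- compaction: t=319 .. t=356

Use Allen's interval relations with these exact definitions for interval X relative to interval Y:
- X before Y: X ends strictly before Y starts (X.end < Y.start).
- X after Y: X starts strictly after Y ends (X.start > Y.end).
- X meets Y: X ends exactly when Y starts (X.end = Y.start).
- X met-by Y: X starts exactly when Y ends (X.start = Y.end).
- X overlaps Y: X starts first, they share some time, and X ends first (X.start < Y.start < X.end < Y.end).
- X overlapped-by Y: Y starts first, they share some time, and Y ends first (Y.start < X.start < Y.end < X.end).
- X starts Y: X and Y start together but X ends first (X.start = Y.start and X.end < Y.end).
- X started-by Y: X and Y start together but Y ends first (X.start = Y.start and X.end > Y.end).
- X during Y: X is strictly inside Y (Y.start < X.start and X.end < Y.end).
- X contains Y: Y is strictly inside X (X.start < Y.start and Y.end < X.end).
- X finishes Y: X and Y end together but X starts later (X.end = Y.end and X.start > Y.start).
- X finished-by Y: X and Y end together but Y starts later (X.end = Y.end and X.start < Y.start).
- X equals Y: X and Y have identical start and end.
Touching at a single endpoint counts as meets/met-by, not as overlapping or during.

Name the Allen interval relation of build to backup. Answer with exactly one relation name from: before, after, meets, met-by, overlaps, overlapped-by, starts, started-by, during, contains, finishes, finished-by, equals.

starts

build = [t=758, t=786]; backup = [t=758, t=914].
Compare endpoints: build.start = backup.start, build.start < backup.end, build.end > backup.start, build.end < backup.end.
That pattern is 'starts'.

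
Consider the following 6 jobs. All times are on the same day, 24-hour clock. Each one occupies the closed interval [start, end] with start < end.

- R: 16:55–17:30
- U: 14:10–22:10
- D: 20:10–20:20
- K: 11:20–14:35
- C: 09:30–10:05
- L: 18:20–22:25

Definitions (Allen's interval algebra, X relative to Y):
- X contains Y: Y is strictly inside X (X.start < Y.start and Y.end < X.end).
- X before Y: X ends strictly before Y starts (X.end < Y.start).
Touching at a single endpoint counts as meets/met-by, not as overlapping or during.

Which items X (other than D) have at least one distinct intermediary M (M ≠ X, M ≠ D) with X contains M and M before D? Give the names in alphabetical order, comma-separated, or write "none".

Target D = [20:10, 20:20].
Intermediaries M with M before D: C, K, R.
Via C — items with X contains C: none.
Via K — items with X contains K: none.
Via R — items with X contains R: U.
Union: U.

U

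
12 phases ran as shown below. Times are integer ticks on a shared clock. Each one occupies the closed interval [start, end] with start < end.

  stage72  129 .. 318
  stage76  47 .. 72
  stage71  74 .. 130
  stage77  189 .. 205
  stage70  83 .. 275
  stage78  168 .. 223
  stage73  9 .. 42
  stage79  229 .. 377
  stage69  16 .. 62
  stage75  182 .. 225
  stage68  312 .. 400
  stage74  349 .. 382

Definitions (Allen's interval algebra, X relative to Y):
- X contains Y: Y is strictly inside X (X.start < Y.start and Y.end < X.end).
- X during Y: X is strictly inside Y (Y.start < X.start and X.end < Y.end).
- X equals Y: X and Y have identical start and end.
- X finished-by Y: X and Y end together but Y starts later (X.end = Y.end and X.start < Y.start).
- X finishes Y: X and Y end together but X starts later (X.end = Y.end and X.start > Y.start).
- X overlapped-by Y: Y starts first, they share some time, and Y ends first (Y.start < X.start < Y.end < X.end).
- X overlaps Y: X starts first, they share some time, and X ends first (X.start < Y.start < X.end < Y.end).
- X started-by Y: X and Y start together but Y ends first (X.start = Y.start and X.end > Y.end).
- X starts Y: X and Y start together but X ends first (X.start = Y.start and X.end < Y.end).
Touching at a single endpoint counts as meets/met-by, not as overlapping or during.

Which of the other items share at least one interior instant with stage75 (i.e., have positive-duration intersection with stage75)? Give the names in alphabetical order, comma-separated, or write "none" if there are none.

stage70, stage72, stage77, stage78

Target stage75 = [182, 225].
stage68 [312, 400] → after → no.
stage69 [16, 62] → before → no.
stage70 [83, 275] → contains → yes.
stage71 [74, 130] → before → no.
stage72 [129, 318] → contains → yes.
stage73 [9, 42] → before → no.
stage74 [349, 382] → after → no.
stage76 [47, 72] → before → no.
stage77 [189, 205] → during → yes.
stage78 [168, 223] → overlaps → yes.
stage79 [229, 377] → after → no.
Result: stage70, stage72, stage77, stage78.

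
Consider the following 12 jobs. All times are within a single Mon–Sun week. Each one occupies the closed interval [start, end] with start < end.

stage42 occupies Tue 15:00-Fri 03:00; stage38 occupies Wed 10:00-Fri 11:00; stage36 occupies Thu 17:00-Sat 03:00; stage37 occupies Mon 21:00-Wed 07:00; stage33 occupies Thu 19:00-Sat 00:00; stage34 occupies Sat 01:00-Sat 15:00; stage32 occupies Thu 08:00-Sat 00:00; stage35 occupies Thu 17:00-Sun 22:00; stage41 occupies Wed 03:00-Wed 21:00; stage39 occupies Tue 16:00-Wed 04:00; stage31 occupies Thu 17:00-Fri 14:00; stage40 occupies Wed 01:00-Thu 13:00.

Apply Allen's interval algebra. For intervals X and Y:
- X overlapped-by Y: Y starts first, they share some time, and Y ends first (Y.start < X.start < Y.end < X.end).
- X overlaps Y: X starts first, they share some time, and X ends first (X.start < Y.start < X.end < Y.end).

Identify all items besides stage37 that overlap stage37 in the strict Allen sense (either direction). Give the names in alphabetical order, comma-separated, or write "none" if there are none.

stage40, stage41, stage42

Target stage37 = [Mon 21:00, Wed 07:00].
stage31 [Thu 17:00, Fri 14:00] → after → no.
stage32 [Thu 08:00, Sat 00:00] → after → no.
stage33 [Thu 19:00, Sat 00:00] → after → no.
stage34 [Sat 01:00, Sat 15:00] → after → no.
stage35 [Thu 17:00, Sun 22:00] → after → no.
stage36 [Thu 17:00, Sat 03:00] → after → no.
stage38 [Wed 10:00, Fri 11:00] → after → no.
stage39 [Tue 16:00, Wed 04:00] → during → no.
stage40 [Wed 01:00, Thu 13:00] → overlapped-by → yes.
stage41 [Wed 03:00, Wed 21:00] → overlapped-by → yes.
stage42 [Tue 15:00, Fri 03:00] → overlapped-by → yes.
Result: stage40, stage41, stage42.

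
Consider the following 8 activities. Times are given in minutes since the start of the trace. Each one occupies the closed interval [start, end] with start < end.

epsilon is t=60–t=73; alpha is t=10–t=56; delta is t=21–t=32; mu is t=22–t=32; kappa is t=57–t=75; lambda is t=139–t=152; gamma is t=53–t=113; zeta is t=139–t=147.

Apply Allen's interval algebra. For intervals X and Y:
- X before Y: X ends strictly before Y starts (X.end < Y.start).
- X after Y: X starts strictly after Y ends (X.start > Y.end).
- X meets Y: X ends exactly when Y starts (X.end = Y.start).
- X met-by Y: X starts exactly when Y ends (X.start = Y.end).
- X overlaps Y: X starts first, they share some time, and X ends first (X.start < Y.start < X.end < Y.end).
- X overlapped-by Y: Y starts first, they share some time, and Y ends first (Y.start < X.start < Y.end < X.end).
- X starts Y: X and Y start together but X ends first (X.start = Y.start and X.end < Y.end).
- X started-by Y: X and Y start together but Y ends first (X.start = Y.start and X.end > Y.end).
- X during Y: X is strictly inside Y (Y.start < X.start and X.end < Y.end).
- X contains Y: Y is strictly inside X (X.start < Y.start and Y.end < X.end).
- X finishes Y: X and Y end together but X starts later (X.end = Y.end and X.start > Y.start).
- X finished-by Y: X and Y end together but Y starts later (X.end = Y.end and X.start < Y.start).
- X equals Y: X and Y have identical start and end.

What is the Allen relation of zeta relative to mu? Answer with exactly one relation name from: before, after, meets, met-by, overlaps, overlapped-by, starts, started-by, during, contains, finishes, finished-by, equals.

zeta = [t=139, t=147]; mu = [t=22, t=32].
Compare endpoints: zeta.start > mu.start, zeta.start > mu.end, zeta.end > mu.start, zeta.end > mu.end.
That pattern is 'after'.

after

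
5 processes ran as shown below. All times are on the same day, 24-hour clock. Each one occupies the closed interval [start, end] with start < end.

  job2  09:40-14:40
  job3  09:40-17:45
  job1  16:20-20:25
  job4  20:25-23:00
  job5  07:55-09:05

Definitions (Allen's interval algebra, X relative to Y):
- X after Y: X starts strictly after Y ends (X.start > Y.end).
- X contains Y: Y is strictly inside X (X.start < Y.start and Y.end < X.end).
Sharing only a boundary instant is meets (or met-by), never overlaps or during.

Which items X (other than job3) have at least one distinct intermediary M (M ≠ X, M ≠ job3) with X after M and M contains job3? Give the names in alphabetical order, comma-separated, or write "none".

Target job3 = [09:40, 17:45].
Intermediaries M with M contains job3: none.
Union: none.

none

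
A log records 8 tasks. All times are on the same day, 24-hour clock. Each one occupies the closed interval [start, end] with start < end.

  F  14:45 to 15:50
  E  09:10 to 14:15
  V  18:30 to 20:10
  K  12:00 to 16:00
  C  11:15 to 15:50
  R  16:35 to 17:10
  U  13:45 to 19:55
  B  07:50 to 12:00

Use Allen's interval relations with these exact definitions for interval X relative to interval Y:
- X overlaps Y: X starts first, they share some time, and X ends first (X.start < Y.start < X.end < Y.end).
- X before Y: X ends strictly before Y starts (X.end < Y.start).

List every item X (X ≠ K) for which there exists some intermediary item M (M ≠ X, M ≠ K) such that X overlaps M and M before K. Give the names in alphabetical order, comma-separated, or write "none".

none

Target K = [12:00, 16:00].
Intermediaries M with M before K: none.
Union: none.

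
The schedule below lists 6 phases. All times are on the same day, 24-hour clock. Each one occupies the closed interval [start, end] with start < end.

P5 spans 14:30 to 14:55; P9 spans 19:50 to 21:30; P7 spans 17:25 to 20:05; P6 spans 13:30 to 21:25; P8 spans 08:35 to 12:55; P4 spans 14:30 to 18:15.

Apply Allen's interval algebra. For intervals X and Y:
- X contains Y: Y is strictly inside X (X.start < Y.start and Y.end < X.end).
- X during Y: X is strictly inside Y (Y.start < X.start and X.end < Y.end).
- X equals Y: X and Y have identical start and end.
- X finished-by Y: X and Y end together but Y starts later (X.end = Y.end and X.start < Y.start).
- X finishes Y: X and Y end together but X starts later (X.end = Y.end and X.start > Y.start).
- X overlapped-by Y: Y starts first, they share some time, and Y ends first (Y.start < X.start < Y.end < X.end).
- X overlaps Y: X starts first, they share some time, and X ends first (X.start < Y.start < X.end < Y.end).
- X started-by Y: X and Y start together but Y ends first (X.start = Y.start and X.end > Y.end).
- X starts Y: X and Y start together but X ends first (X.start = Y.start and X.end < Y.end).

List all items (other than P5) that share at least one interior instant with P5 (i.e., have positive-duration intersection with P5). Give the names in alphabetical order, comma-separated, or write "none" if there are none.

Target P5 = [14:30, 14:55].
P4 [14:30, 18:15] → started-by → yes.
P6 [13:30, 21:25] → contains → yes.
P7 [17:25, 20:05] → after → no.
P8 [08:35, 12:55] → before → no.
P9 [19:50, 21:30] → after → no.
Result: P4, P6.

P4, P6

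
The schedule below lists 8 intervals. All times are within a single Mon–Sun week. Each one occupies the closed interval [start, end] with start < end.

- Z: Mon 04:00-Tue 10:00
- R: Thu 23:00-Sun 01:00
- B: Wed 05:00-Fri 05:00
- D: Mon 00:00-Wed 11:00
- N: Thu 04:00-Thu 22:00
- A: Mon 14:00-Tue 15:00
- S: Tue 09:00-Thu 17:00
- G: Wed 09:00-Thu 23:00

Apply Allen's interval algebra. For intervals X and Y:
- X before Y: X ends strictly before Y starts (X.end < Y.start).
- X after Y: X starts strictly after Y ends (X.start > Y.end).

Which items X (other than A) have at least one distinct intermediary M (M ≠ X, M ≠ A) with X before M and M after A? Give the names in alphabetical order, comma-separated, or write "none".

Target A = [Mon 14:00, Tue 15:00].
Intermediaries M with M after A: B, G, N, R.
Via B — items with X before B: Z.
Via G — items with X before G: Z.
Via N — items with X before N: D, Z.
Via R — items with X before R: D, N, S, Z.
Union: D, N, S, Z.

D, N, S, Z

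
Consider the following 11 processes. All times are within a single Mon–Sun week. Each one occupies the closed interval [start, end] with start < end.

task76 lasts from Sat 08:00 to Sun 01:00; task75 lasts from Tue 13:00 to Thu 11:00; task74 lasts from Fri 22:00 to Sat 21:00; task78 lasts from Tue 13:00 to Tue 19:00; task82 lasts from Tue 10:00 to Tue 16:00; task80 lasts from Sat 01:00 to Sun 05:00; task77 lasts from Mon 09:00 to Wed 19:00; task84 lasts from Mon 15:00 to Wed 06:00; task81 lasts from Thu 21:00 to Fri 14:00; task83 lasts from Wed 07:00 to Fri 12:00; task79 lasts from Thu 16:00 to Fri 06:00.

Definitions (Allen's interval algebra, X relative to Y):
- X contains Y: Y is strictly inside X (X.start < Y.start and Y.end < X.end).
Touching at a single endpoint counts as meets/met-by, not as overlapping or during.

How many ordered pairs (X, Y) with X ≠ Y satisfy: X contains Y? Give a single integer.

Checking all 110 ordered pairs for relation 'contains'; matching pairs in alphabetical order:
(task77, task78): task77 contains task78 ✓
(task77, task82): task77 contains task82 ✓
(task77, task84): task77 contains task84 ✓
(task80, task76): task80 contains task76 ✓
(task83, task79): task83 contains task79 ✓
(task84, task78): task84 contains task78 ✓
(task84, task82): task84 contains task82 ✓
Count: 7.

7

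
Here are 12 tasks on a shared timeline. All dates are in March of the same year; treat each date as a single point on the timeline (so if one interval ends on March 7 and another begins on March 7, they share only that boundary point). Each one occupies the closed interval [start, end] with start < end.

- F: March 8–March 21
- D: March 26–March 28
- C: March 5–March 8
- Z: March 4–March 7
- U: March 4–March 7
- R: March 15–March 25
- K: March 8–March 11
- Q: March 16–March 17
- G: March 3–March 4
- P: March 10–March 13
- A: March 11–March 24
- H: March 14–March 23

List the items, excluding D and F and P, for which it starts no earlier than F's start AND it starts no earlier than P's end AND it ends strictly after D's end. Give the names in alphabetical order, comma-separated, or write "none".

Conditions: its start is no earlier than F's start (X.start >= March 8) AND its start is no earlier than P's end (X.start >= March 13) AND its end is strictly after D's end (X.end > March 28).
A: start March 11 >= March 8? ✓; start March 11 >= March 13? ✗; end March 24 > March 28? ✗ → no.
C: start March 5 >= March 8? ✗; start March 5 >= March 13? ✗; end March 8 > March 28? ✗ → no.
G: start March 3 >= March 8? ✗; start March 3 >= March 13? ✗; end March 4 > March 28? ✗ → no.
H: start March 14 >= March 8? ✓; start March 14 >= March 13? ✓; end March 23 > March 28? ✗ → no.
K: start March 8 >= March 8? ✓; start March 8 >= March 13? ✗; end March 11 > March 28? ✗ → no.
Q: start March 16 >= March 8? ✓; start March 16 >= March 13? ✓; end March 17 > March 28? ✗ → no.
R: start March 15 >= March 8? ✓; start March 15 >= March 13? ✓; end March 25 > March 28? ✗ → no.
U: start March 4 >= March 8? ✗; start March 4 >= March 13? ✗; end March 7 > March 28? ✗ → no.
Z: start March 4 >= March 8? ✗; start March 4 >= March 13? ✗; end March 7 > March 28? ✗ → no.
Result: none.

none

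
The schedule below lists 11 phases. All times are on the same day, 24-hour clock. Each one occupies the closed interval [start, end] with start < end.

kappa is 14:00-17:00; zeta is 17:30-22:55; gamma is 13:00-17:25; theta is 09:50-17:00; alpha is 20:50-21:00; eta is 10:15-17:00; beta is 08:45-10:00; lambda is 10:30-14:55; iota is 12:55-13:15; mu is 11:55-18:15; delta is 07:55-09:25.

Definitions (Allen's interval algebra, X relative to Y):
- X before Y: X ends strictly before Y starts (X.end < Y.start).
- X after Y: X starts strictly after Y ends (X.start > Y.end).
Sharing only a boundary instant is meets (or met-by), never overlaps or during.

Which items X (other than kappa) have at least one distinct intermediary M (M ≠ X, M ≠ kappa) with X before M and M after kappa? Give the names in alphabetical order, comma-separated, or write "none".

beta, delta, eta, gamma, iota, lambda, mu, theta

Target kappa = [14:00, 17:00].
Intermediaries M with M after kappa: alpha, zeta.
Via alpha — items with X before alpha: beta, delta, eta, gamma, iota, lambda, mu, theta.
Via zeta — items with X before zeta: beta, delta, eta, gamma, iota, lambda, theta.
Union: beta, delta, eta, gamma, iota, lambda, mu, theta.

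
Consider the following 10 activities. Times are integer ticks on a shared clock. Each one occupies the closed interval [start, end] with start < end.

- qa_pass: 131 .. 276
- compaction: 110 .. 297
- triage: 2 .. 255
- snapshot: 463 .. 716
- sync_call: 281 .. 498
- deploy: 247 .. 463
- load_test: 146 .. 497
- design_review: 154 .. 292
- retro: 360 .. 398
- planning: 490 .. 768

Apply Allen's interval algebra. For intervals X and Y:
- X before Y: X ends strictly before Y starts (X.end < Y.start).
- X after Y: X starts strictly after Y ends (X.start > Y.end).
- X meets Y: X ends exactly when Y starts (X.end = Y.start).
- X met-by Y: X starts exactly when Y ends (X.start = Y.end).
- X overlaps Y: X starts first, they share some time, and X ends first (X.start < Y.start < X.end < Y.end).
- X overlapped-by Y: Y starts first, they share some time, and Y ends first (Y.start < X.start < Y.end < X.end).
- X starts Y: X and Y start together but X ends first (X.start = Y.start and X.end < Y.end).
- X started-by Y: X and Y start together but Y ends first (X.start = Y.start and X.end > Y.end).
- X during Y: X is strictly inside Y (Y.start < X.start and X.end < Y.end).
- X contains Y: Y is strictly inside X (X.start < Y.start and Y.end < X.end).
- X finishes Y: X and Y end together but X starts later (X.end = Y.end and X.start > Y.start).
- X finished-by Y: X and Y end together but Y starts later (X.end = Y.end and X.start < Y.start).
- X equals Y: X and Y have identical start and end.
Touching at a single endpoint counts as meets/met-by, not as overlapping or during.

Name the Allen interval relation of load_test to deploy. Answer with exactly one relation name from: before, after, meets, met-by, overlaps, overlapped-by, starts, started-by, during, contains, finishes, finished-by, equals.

contains

load_test = [146, 497]; deploy = [247, 463].
Compare endpoints: load_test.start < deploy.start, load_test.start < deploy.end, load_test.end > deploy.start, load_test.end > deploy.end.
That pattern is 'contains'.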